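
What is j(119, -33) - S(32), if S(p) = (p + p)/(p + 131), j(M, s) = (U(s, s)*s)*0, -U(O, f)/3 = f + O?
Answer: -64/163 ≈ -0.39264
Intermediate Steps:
U(O, f) = -3*O - 3*f (U(O, f) = -3*(f + O) = -3*(O + f) = -3*O - 3*f)
j(M, s) = 0 (j(M, s) = ((-3*s - 3*s)*s)*0 = ((-6*s)*s)*0 = -6*s**2*0 = 0)
S(p) = 2*p/(131 + p) (S(p) = (2*p)/(131 + p) = 2*p/(131 + p))
j(119, -33) - S(32) = 0 - 2*32/(131 + 32) = 0 - 2*32/163 = 0 - 1*64/163 = 0 - 64/163 = -64/163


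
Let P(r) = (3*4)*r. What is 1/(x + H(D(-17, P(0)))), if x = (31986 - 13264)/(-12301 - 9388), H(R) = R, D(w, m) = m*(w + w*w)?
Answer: -943/814 ≈ -1.1585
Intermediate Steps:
P(r) = 12*r
D(w, m) = m*(w + w**2)
x = -814/943 (x = 18722/(-21689) = 18722*(-1/21689) = -814/943 ≈ -0.86320)
1/(x + H(D(-17, P(0)))) = 1/(-814/943 + (12*0)*(-17)*(1 - 17)) = 1/(-814/943 + 0*(-17)*(-16)) = 1/(-814/943 + 0) = 1/(-814/943) = -943/814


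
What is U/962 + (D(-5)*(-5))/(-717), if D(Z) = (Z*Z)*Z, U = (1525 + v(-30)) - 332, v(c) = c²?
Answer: 69187/53058 ≈ 1.3040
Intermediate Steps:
U = 2093 (U = (1525 + (-30)²) - 332 = (1525 + 900) - 332 = 2425 - 332 = 2093)
D(Z) = Z³ (D(Z) = Z²*Z = Z³)
U/962 + (D(-5)*(-5))/(-717) = 2093/962 + ((-5)³*(-5))/(-717) = 2093*(1/962) - 125*(-5)*(-1/717) = 161/74 + 625*(-1/717) = 161/74 - 625/717 = 69187/53058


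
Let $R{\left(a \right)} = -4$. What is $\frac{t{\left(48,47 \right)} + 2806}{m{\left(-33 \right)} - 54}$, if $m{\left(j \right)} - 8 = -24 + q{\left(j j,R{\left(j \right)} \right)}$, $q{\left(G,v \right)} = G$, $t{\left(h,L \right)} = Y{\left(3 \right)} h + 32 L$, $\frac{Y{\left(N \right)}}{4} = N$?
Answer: $\frac{4886}{1019} \approx 4.7949$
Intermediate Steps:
$Y{\left(N \right)} = 4 N$
$t{\left(h,L \right)} = 12 h + 32 L$ ($t{\left(h,L \right)} = 4 \cdot 3 h + 32 L = 12 h + 32 L$)
$m{\left(j \right)} = -16 + j^{2}$ ($m{\left(j \right)} = 8 + \left(-24 + j j\right) = 8 + \left(-24 + j^{2}\right) = -16 + j^{2}$)
$\frac{t{\left(48,47 \right)} + 2806}{m{\left(-33 \right)} - 54} = \frac{\left(12 \cdot 48 + 32 \cdot 47\right) + 2806}{\left(-16 + \left(-33\right)^{2}\right) - 54} = \frac{\left(576 + 1504\right) + 2806}{\left(-16 + 1089\right) - 54} = \frac{2080 + 2806}{1073 - 54} = \frac{4886}{1019}$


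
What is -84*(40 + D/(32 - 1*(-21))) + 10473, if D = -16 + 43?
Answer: 374721/53 ≈ 7070.2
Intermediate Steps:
D = 27
-84*(40 + D/(32 - 1*(-21))) + 10473 = -84*(40 + 27/(32 - 1*(-21))) + 10473 = -84*(40 + 27/(32 + 21)) + 10473 = -84*(40 + 27/53) + 10473 = -84*2147/53 + 10473 = -180348/53 + 10473 = 374721/53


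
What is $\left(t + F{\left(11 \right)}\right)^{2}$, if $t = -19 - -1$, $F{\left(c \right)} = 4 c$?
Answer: $676$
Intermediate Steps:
$t = -18$ ($t = -19 + 1 = -18$)
$\left(t + F{\left(11 \right)}\right)^{2} = \left(-18 + 4 \cdot 11\right)^{2} = \left(-18 + 44\right)^{2} = 26^{2} = 676$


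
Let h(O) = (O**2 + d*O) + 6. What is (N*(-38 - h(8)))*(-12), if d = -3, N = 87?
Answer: 87696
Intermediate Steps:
h(O) = 6 + O**2 - 3*O (h(O) = (O**2 - 3*O) + 6 = 6 + O**2 - 3*O)
(N*(-38 - h(8)))*(-12) = (87*(-38 - (6 + 8**2 - 3*8)))*(-12) = (87*(-38 - (6 + 64 - 24)))*(-12) = (87*(-38 - 1*46))*(-12) = (87*(-38 - 46))*(-12) = (87*(-84))*(-12) = -7308*(-12) = 87696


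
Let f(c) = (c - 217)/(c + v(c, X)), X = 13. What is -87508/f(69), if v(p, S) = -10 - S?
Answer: 1006342/37 ≈ 27198.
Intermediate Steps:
f(c) = (-217 + c)/(-23 + c) (f(c) = (c - 217)/(c + (-10 - 1*13)) = (-217 + c)/(c + (-10 - 13)) = (-217 + c)/(c - 23) = (-217 + c)/(-23 + c))
-87508/f(69) = -87508*(-23 + 69)/(-217 + 69) = -87508/(-148/46) = -87508/((1/46)*(-148)) = -87508/(-74/23) = -87508*(-23/74) = 1006342/37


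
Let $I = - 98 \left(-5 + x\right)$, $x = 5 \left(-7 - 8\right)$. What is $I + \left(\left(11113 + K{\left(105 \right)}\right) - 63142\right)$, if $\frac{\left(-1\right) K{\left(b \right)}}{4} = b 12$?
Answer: $-49229$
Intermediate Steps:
$x = -75$ ($x = 5 \left(-15\right) = -75$)
$K{\left(b \right)} = - 48 b$ ($K{\left(b \right)} = - 4 b 12 = - 4 \cdot 12 b = - 48 b$)
$I = 7840$ ($I = - 98 \left(-5 - 75\right) = \left(-98\right) \left(-80\right) = 7840$)
$I + \left(\left(11113 + K{\left(105 \right)}\right) - 63142\right) = 7840 + \left(\left(11113 - 5040\right) - 63142\right) = 7840 + \left(6073 - 63142\right) = 7840 - 57069 = -49229$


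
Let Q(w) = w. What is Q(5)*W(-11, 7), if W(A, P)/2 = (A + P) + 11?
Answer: 70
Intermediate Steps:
W(A, P) = 22 + 2*A + 2*P (W(A, P) = 2*((A + P) + 11) = 2*(11 + A + P) = 22 + 2*A + 2*P)
Q(5)*W(-11, 7) = 5*(22 + 2*(-11) + 2*7) = 5*(22 - 22 + 14) = 5*14 = 70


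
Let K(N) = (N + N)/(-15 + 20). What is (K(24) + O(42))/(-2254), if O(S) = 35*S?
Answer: -3699/5635 ≈ -0.65643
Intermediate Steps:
K(N) = 2*N/5 (K(N) = (2*N)/5 = (2*N)*(⅕) = 2*N/5)
(K(24) + O(42))/(-2254) = ((⅖)*24 + 35*42)/(-2254) = (48/5 + 1470)*(-1/2254) = (7398/5)*(-1/2254) = -3699/5635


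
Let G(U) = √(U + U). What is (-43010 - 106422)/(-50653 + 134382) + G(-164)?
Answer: -149432/83729 + 2*I*√82 ≈ -1.7847 + 18.111*I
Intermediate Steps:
G(U) = √2*√U (G(U) = √(2*U) = √2*√U)
(-43010 - 106422)/(-50653 + 134382) + G(-164) = (-43010 - 106422)/(-50653 + 134382) + √2*√(-164) = -149432/83729 + √2*(2*I*√41) = -149432*1/83729 + 2*I*√82 = -149432/83729 + 2*I*√82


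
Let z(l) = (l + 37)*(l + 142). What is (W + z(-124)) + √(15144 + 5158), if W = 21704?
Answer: 20138 + √20302 ≈ 20281.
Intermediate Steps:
z(l) = (37 + l)*(142 + l)
(W + z(-124)) + √(15144 + 5158) = (21704 + (5254 + (-124)² + 179*(-124))) + √(15144 + 5158) = (21704 + (5254 + 15376 - 22196)) + √20302 = (21704 - 1566) + √20302 = 20138 + √20302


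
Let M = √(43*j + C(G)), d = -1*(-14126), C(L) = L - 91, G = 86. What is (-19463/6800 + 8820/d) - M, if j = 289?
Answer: -15354167/6861200 - √12422 ≈ -113.69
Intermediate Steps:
C(L) = -91 + L
d = 14126
M = √12422 (M = √(43*289 + (-91 + 86)) = √(12427 - 5) = √12422 ≈ 111.45)
(-19463/6800 + 8820/d) - M = (-19463/6800 + 8820/14126) - √12422 = (-19463*1/6800 + 8820*(1/14126)) - √12422 = (-19463/6800 + 630/1009) - √12422 = -15354167/6861200 - √12422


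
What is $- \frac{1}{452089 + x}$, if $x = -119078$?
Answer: $- \frac{1}{333011} \approx -3.0029 \cdot 10^{-6}$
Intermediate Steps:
$- \frac{1}{452089 + x} = - \frac{1}{452089 - 119078} = - \frac{1}{333011}$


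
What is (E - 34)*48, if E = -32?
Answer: -3168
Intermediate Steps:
(E - 34)*48 = (-32 - 34)*48 = -66*48 = -3168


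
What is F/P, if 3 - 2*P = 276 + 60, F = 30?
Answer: -20/111 ≈ -0.18018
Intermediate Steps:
P = -333/2 (P = 3/2 - (276 + 60)/2 = 3/2 - ½*336 = 3/2 - 168 = -333/2 ≈ -166.50)
F/P = 30/(-333/2) = 30*(-2/333) = -20/111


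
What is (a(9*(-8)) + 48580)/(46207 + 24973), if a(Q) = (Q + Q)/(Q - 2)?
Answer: 449383/658415 ≈ 0.68252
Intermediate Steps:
a(Q) = 2*Q/(-2 + Q) (a(Q) = (2*Q)/(-2 + Q) = 2*Q/(-2 + Q))
(a(9*(-8)) + 48580)/(46207 + 24973) = (2*(9*(-8))/(-2 + 9*(-8)) + 48580)/(46207 + 24973) = (2*(-72)/(-2 - 72) + 48580)/71180 = (2*(-72)/(-74) + 48580)*(1/71180) = (2*(-72)*(-1/74) + 48580)*(1/71180) = (72/37 + 48580)*(1/71180) = (1797532/37)*(1/71180) = 449383/658415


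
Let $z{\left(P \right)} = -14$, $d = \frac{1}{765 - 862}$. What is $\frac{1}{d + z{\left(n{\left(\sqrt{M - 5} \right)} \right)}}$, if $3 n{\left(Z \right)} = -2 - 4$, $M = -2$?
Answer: $- \frac{97}{1359} \approx -0.071376$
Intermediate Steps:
$n{\left(Z \right)} = -2$ ($n{\left(Z \right)} = \frac{-2 - 4}{3} = \frac{1}{3} \left(-6\right) = -2$)
$d = - \frac{1}{97}$ ($d = \frac{1}{-97} = - \frac{1}{97} \approx -0.010309$)
$\frac{1}{d + z{\left(n{\left(\sqrt{M - 5} \right)} \right)}} = \frac{1}{- \frac{1}{97} - 14} = \frac{1}{- \frac{1359}{97}} = - \frac{97}{1359}$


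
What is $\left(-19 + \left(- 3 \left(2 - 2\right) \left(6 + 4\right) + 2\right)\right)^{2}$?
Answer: $289$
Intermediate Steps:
$\left(-19 + \left(- 3 \left(2 - 2\right) \left(6 + 4\right) + 2\right)\right)^{2} = \left(-19 + \left(- 3 \cdot 0 \cdot 10 + 2\right)\right)^{2} = \left(-19 + \left(\left(-3\right) 0 + 2\right)\right)^{2} = \left(-19 + \left(0 + 2\right)\right)^{2} = \left(-19 + 2\right)^{2} = \left(-17\right)^{2} = 289$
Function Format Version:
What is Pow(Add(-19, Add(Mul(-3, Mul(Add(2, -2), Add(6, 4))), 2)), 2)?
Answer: 289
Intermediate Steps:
Pow(Add(-19, Add(Mul(-3, Mul(Add(2, -2), Add(6, 4))), 2)), 2) = Pow(Add(-19, Add(Mul(-3, Mul(0, 10)), 2)), 2) = Pow(Add(-19, Add(Mul(-3, 0), 2)), 2) = Pow(Add(-19, Add(0, 2)), 2) = Pow(Add(-19, 2), 2) = Pow(-17, 2) = 289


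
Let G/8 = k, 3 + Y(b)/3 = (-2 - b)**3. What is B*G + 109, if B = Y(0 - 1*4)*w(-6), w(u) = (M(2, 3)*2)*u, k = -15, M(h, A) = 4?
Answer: 86509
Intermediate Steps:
Y(b) = -9 + 3*(-2 - b)**3
w(u) = 8*u (w(u) = (4*2)*u = 8*u)
G = -120 (G = 8*(-15) = -120)
B = -720 (B = (-9 - 3*(2 + (0 - 1*4))**3)*(8*(-6)) = (-9 - 3*(2 + (0 - 4))**3)*(-48) = (-9 - 3*(2 - 4)**3)*(-48) = (-9 - 3*(-2)**3)*(-48) = (-9 - 3*(-8))*(-48) = (-9 + 24)*(-48) = 15*(-48) = -720)
B*G + 109 = -720*(-120) + 109 = 86400 + 109 = 86509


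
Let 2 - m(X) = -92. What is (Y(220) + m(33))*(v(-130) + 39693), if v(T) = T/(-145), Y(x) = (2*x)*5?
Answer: 2640676162/29 ≈ 9.1058e+7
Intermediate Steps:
Y(x) = 10*x
m(X) = 94 (m(X) = 2 - 1*(-92) = 2 + 92 = 94)
v(T) = -T/145 (v(T) = T*(-1/145) = -T/145)
(Y(220) + m(33))*(v(-130) + 39693) = (10*220 + 94)*(-1/145*(-130) + 39693) = (2200 + 94)*(26/29 + 39693) = 2294*(1151123/29) = 2640676162/29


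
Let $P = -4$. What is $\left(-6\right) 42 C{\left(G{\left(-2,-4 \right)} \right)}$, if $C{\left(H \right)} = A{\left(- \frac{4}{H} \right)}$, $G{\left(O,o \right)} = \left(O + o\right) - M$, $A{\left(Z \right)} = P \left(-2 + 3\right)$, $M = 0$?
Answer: $1008$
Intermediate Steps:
$A{\left(Z \right)} = -4$ ($A{\left(Z \right)} = - 4 \left(-2 + 3\right) = \left(-4\right) 1 = -4$)
$G{\left(O,o \right)} = O + o$ ($G{\left(O,o \right)} = \left(O + o\right) - 0 = \left(O + o\right) + 0 = O + o$)
$C{\left(H \right)} = -4$
$\left(-6\right) 42 C{\left(G{\left(-2,-4 \right)} \right)} = \left(-6\right) 42 \left(-4\right) = \left(-252\right) \left(-4\right) = 1008$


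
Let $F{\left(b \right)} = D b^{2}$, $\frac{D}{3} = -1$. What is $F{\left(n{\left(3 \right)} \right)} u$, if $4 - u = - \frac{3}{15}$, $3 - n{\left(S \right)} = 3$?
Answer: $0$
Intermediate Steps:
$D = -3$ ($D = 3 \left(-1\right) = -3$)
$n{\left(S \right)} = 0$ ($n{\left(S \right)} = 3 - 3 = 0$)
$F{\left(b \right)} = - 3 b^{2}$
$u = \frac{21}{5}$ ($u = 4 - - \frac{3}{15} = 4 - \left(-3\right) \frac{1}{15} = 4 - - \frac{1}{5} = 4 + \frac{1}{5} = \frac{21}{5} \approx 4.2$)
$F{\left(n{\left(3 \right)} \right)} u = - 3 \cdot 0^{2} \cdot \frac{21}{5} = \left(-3\right) 0 \cdot \frac{21}{5} = 0 \cdot \frac{21}{5} = 0$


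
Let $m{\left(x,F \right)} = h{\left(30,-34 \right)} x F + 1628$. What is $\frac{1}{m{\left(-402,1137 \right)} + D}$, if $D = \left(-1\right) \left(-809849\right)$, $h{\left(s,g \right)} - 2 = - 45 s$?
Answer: $\frac{1}{616947229} \approx 1.6209 \cdot 10^{-9}$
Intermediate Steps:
$h{\left(s,g \right)} = 2 - 45 s$
$m{\left(x,F \right)} = 1628 - 1348 F x$ ($m{\left(x,F \right)} = \left(2 - 1350\right) x F + 1628 = - 1348 x F + 1628 = - 1348 F x + 1628 = 1628 - 1348 F x$)
$D = 809849$
$\frac{1}{m{\left(-402,1137 \right)} + D} = \frac{1}{\left(1628 - 1532676 \left(-402\right)\right) + 809849} = \frac{1}{\left(1628 + 616135752\right) + 809849} = \frac{1}{616137380 + 809849} = \frac{1}{616947229}$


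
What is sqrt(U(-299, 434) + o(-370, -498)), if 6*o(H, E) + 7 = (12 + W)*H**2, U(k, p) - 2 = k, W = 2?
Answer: sqrt(11488866)/6 ≈ 564.92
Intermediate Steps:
U(k, p) = 2 + k
o(H, E) = -7/6 + 7*H**2/3 (o(H, E) = -7/6 + ((12 + 2)*H**2)/6 = -7/6 + (14*H**2)/6 = -7/6 + 7*H**2/3)
sqrt(U(-299, 434) + o(-370, -498)) = sqrt((2 - 299) + (-7/6 + (7/3)*(-370)**2)) = sqrt(-297 + (-7/6 + (7/3)*136900)) = sqrt(-297 + (-7/6 + 958300/3)) = sqrt(-297 + 1916593/6) = sqrt(1914811/6) = sqrt(11488866)/6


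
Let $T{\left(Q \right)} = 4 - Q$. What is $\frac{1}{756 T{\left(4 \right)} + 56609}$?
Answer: $\frac{1}{56609} \approx 1.7665 \cdot 10^{-5}$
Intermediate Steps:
$\frac{1}{756 T{\left(4 \right)} + 56609} = \frac{1}{756 \left(4 - 4\right) + 56609} = \frac{1}{756 \cdot 0 + 56609} = \frac{1}{0 + 56609} = \frac{1}{56609}$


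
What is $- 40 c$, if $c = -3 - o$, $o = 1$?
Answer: $160$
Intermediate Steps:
$c = -4$ ($c = -3 - 1 = -4$)
$- 40 c = \left(-40\right) \left(-4\right) = 160$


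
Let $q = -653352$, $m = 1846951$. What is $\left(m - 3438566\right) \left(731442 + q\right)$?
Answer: $-124289215350$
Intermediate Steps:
$\left(m - 3438566\right) \left(731442 + q\right) = \left(1846951 - 3438566\right) \left(731442 - 653352\right) = \left(-1591615\right) 78090 = -124289215350$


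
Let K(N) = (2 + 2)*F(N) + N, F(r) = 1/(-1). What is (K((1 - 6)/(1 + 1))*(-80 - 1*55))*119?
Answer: 208845/2 ≈ 1.0442e+5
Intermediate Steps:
F(r) = -1
K(N) = -4 + N (K(N) = (2 + 2)*(-1) + N = 4*(-1) + N = -4 + N)
(K((1 - 6)/(1 + 1))*(-80 - 1*55))*119 = ((-4 + (1 - 6)/(1 + 1))*(-80 - 1*55))*119 = ((-4 - 5/2)*(-80 - 55))*119 = ((-4 - 5*1/2)*(-135))*119 = ((-4 - 5/2)*(-135))*119 = -13/2*(-135)*119 = (1755/2)*119 = 208845/2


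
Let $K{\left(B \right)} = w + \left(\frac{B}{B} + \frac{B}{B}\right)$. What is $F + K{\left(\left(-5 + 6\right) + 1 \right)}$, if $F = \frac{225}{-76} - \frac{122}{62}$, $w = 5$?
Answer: $\frac{4881}{2356} \approx 2.0717$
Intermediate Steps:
$F = - \frac{11611}{2356}$ ($F = 225 \left(- \frac{1}{76}\right) - \frac{61}{31} = - \frac{225}{76} - \frac{61}{31} = - \frac{11611}{2356} \approx -4.9283$)
$K{\left(B \right)} = 7$ ($K{\left(B \right)} = 5 + \left(\frac{B}{B} + \frac{B}{B}\right) = 5 + \left(1 + 1\right) = 5 + 2 = 7$)
$F + K{\left(\left(-5 + 6\right) + 1 \right)} = - \frac{11611}{2356} + 7 = \frac{4881}{2356}$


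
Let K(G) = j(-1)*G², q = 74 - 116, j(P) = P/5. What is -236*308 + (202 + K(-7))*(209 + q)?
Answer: -202953/5 ≈ -40591.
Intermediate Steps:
j(P) = P/5 (j(P) = P*(⅕) = P/5)
q = -42
K(G) = -G²/5 (K(G) = ((⅕)*(-1))*G² = -G²/5)
-236*308 + (202 + K(-7))*(209 + q) = -236*308 + (202 - ⅕*(-7)²)*(209 - 42) = -72688 + (202 - ⅕*49)*167 = -72688 + (202 - 49/5)*167 = -72688 + (961/5)*167 = -72688 + 160487/5 = -202953/5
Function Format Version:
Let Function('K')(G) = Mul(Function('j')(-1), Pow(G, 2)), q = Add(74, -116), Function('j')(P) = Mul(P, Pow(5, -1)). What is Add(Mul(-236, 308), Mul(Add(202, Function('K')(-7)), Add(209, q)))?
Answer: Rational(-202953, 5) ≈ -40591.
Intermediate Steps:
Function('j')(P) = Mul(Rational(1, 5), P) (Function('j')(P) = Mul(P, Rational(1, 5)) = Mul(Rational(1, 5), P))
q = -42
Function('K')(G) = Mul(Rational(-1, 5), Pow(G, 2)) (Function('K')(G) = Mul(Mul(Rational(1, 5), -1), Pow(G, 2)) = Mul(Rational(-1, 5), Pow(G, 2)))
Add(Mul(-236, 308), Mul(Add(202, Function('K')(-7)), Add(209, q))) = Add(Mul(-236, 308), Mul(Add(202, Mul(Rational(-1, 5), Pow(-7, 2))), Add(209, -42))) = Add(-72688, Mul(Add(202, Mul(Rational(-1, 5), 49)), 167)) = Add(-72688, Mul(Add(202, Rational(-49, 5)), 167)) = Add(-72688, Mul(Rational(961, 5), 167)) = Add(-72688, Rational(160487, 5)) = Rational(-202953, 5)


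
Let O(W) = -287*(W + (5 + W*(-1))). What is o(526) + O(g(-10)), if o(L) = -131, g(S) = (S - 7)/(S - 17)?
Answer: -1566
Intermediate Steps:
g(S) = (-7 + S)/(-17 + S)
O(W) = -1435 (O(W) = -287*(W + (5 - W)) = -287*5 = -1435)
o(526) + O(g(-10)) = -131 - 1435 = -1566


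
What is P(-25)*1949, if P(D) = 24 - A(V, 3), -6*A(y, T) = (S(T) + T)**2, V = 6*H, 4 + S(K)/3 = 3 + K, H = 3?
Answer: 146175/2 ≈ 73088.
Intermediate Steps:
S(K) = -3 + 3*K (S(K) = -12 + 3*(3 + K) = -12 + (9 + 3*K) = -3 + 3*K)
V = 18 (V = 6*3 = 18)
A(y, T) = -(-3 + 4*T)**2/6 (A(y, T) = -((-3 + 3*T) + T)**2/6 = -(-3 + 4*T)**2/6)
P(D) = 75/2 (P(D) = 24 - (-1)*(-3 + 4*3)**2/6 = 24 - (-1)*(-3 + 12)**2/6 = 24 - (-1)*9**2/6 = 24 - (-1)*81/6 = 24 - 1*(-27/2) = 24 + 27/2 = 75/2)
P(-25)*1949 = (75/2)*1949 = 146175/2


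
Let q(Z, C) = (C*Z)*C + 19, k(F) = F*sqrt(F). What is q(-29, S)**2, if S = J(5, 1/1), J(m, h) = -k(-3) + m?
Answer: -2264771 - 133980*I*sqrt(3) ≈ -2.2648e+6 - 2.3206e+5*I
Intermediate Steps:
k(F) = F**(3/2)
J(m, h) = m + 3*I*sqrt(3) (J(m, h) = -(-3)**(3/2) + m = -(-3)*I*sqrt(3) + m = 3*I*sqrt(3) + m = m + 3*I*sqrt(3))
S = 5 + 3*I*sqrt(3) ≈ 5.0 + 5.1962*I
q(Z, C) = 19 + Z*C**2 (q(Z, C) = Z*C**2 + 19 = 19 + Z*C**2)
q(-29, S)**2 = (19 - 29*(5 + 3*I*sqrt(3))**2)**2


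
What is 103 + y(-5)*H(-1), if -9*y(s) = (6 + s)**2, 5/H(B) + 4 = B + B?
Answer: 5567/54 ≈ 103.09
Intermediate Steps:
H(B) = 5/(-4 + 2*B) (H(B) = 5/(-4 + (B + B)) = 5/(-4 + 2*B))
y(s) = -(6 + s)**2/9
103 + y(-5)*H(-1) = 103 + (-(6 - 5)**2/9)*(5/(2*(-2 - 1))) = 103 + (-1/9*1**2)*((5/2)/(-3)) = 103 + (-1/9*1)*((5/2)*(-1/3)) = 103 - 1/9*(-5/6) = 103 + 5/54 = 5567/54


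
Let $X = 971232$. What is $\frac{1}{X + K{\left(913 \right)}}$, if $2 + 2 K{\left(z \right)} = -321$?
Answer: $\frac{2}{1942141} \approx 1.0298 \cdot 10^{-6}$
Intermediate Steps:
$K{\left(z \right)} = - \frac{323}{2}$ ($K{\left(z \right)} = -1 + \frac{1}{2} \left(-321\right) = -1 - \frac{321}{2} = - \frac{323}{2}$)
$\frac{1}{X + K{\left(913 \right)}} = \frac{1}{971232 - \frac{323}{2}} = \frac{1}{\frac{1942141}{2}} = \frac{2}{1942141}$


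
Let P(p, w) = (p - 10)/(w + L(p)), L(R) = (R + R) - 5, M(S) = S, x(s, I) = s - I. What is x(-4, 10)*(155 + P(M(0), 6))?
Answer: -2030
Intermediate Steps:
L(R) = -5 + 2*R (L(R) = 2*R - 5 = -5 + 2*R)
P(p, w) = (-10 + p)/(-5 + w + 2*p) (P(p, w) = (p - 10)/(w + (-5 + 2*p)) = (-10 + p)/(-5 + w + 2*p))
x(-4, 10)*(155 + P(M(0), 6)) = (-4 - 1*10)*(155 + (-10 + 0)/(-5 + 6 + 2*0)) = (-4 - 10)*(155 - 10/(-5 + 6 + 0)) = -14*(155 - 10/1) = -14*(155 + 1*(-10)) = -14*(155 - 10) = -14*145 = -2030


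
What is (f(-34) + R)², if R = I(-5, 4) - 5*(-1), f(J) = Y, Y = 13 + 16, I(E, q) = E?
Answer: 841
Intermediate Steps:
Y = 29
f(J) = 29
R = 0 (R = -5 - 5*(-1) = -5 + 5 = 0)
(f(-34) + R)² = (29 + 0)² = 29² = 841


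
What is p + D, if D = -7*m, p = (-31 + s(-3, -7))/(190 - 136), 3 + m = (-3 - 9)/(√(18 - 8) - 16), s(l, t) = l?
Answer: 16502/1107 - 14*√10/41 ≈ 13.827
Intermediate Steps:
m = -3 - 12/(-16 + √10) (m = -3 + (-3 - 9)/(√(18 - 8) - 16) = -3 - 12/(√10 - 16) = -3 - 12/(-16 + √10) ≈ -2.0653)
p = -17/27 (p = (-31 - 3)/(190 - 136) = -34/54 = -34*1/54 = -17/27 ≈ -0.62963)
D = 637/41 - 14*√10/41 (D = -7*(-91/41 + 2*√10/41) = 637/41 - 14*√10/41 ≈ 14.457)
p + D = -17/27 + (637/41 - 14*√10/41) = 16502/1107 - 14*√10/41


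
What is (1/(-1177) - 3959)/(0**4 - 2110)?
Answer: 2329872/1241735 ≈ 1.8763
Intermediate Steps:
(1/(-1177) - 3959)/(0**4 - 2110) = (-1/1177 - 3959)/(0 - 2110) = -4659744/1177/(-2110) = -4659744/1177*(-1/2110) = 2329872/1241735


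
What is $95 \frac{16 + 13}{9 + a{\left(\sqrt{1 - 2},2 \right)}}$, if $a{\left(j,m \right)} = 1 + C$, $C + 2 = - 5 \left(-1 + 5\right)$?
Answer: $- \frac{2755}{12} \approx -229.58$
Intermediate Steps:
$C = -22$ ($C = -2 - 5 \left(-1 + 5\right) = -2 - 20 = -22$)
$a{\left(j,m \right)} = -21$ ($a{\left(j,m \right)} = 1 - 22 = -21$)
$95 \frac{16 + 13}{9 + a{\left(\sqrt{1 - 2},2 \right)}} = 95 \frac{16 + 13}{9 - 21} = 95 \frac{29}{-12} = 95 \cdot 29 \left(- \frac{1}{12}\right) = 95 \left(- \frac{29}{12}\right) = - \frac{2755}{12}$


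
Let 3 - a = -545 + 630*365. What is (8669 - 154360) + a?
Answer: -375093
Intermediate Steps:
a = -229402 (a = 3 - (-545 + 630*365) = 3 - (-545 + 229950) = 3 - 1*229405 = 3 - 229405 = -229402)
(8669 - 154360) + a = (8669 - 154360) - 229402 = -145691 - 229402 = -375093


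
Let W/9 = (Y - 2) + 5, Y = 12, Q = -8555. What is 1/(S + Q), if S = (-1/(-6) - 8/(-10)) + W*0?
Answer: -30/256621 ≈ -0.00011690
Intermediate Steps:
W = 135 (W = 9*((12 - 2) + 5) = 9*(10 + 5) = 9*15 = 135)
S = 29/30 (S = (-1/(-6) - 8/(-10)) + 135*0 = (-1*(-1/6) - 8*(-1/10)) + 0 = (1/6 + 4/5) + 0 = 29/30 + 0 = 29/30 ≈ 0.96667)
1/(S + Q) = 1/(29/30 - 8555) = 1/(-256621/30) = -30/256621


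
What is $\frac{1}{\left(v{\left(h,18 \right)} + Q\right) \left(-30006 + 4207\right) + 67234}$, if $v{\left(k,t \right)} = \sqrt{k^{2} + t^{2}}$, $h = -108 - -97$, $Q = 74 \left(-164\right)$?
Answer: $\frac{313163898}{98071330823715959} + \frac{25799 \sqrt{445}}{98071330823715959} \approx 3.1988 \cdot 10^{-9}$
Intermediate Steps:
$Q = -12136$
$h = -11$ ($h = -108 + 97 = -11$)
$\frac{1}{\left(v{\left(h,18 \right)} + Q\right) \left(-30006 + 4207\right) + 67234} = \frac{1}{\left(\sqrt{\left(-11\right)^{2} + 18^{2}} - 12136\right) \left(-30006 + 4207\right) + 67234} = \frac{1}{\left(\sqrt{121 + 324} - 12136\right) \left(-25799\right) + 67234} = \frac{1}{\left(\sqrt{445} - 12136\right) \left(-25799\right) + 67234} = \frac{1}{\left(-12136 + \sqrt{445}\right) \left(-25799\right) + 67234} = \frac{1}{\left(313096664 - 25799 \sqrt{445}\right) + 67234} = \frac{1}{313163898 - 25799 \sqrt{445}}$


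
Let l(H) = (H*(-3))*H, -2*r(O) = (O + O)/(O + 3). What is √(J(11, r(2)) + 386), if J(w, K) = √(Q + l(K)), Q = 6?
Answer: √(9650 + 5*√138)/5 ≈ 19.707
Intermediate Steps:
r(O) = -O/(3 + O) (r(O) = -(O + O)/(2*(O + 3)) = -2*O/(2*(3 + O)) = -O/(3 + O))
l(H) = -3*H² (l(H) = (-3*H)*H = -3*H²)
J(w, K) = √(6 - 3*K²)
√(J(11, r(2)) + 386) = √(√(6 - 3*4/(3 + 2)²) + 386) = √(√(6 - 3*(-1*2/5)²) + 386) = √(√(6 - 3*(-1*2*⅕)²) + 386) = √(√(6 - 3*(-⅖)²) + 386) = √(√(6 - 3*4/25) + 386) = √(√(6 - 12/25) + 386) = √(√(138/25) + 386) = √(√138/5 + 386) = √(386 + √138/5)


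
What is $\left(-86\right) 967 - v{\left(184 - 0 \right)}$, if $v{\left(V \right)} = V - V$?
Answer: $-83162$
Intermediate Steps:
$v{\left(V \right)} = 0$
$\left(-86\right) 967 - v{\left(184 - 0 \right)} = \left(-86\right) 967 - 0 = -83162 + 0 = -83162$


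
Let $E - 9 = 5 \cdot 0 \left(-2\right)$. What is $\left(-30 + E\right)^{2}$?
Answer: $441$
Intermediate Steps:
$E = 9$ ($E = 9 + 5 \cdot 0 \left(-2\right) = 9 + 0 \left(-2\right) = 9 + 0 = 9$)
$\left(-30 + E\right)^{2} = \left(-30 + 9\right)^{2} = \left(-21\right)^{2} = 441$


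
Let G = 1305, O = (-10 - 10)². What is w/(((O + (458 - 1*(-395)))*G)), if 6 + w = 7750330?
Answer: 7750324/1635165 ≈ 4.7398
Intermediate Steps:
O = 400 (O = (-20)² = 400)
w = 7750324 (w = -6 + 7750330 = 7750324)
w/(((O + (458 - 1*(-395)))*G)) = 7750324/(((400 + (458 - 1*(-395)))*1305)) = 7750324/(((400 + (458 + 395))*1305)) = 7750324/(((400 + 853)*1305)) = 7750324/((1253*1305)) = 7750324/1635165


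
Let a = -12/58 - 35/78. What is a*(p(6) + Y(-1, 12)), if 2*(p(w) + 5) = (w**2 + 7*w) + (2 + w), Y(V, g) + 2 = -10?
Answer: -1483/87 ≈ -17.046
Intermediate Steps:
Y(V, g) = -12 (Y(V, g) = -2 - 10 = -12)
a = -1483/2262 (a = -12*1/58 - 35*1/78 = -6/29 - 35/78 = -1483/2262 ≈ -0.65561)
p(w) = -4 + w**2/2 + 4*w (p(w) = -5 + ((w**2 + 7*w) + (2 + w))/2 = -5 + (2 + w**2 + 8*w)/2 = -5 + (1 + w**2/2 + 4*w) = -4 + w**2/2 + 4*w)
a*(p(6) + Y(-1, 12)) = -1483*((-4 + (1/2)*6**2 + 4*6) - 12)/2262 = -1483*((-4 + (1/2)*36 + 24) - 12)/2262 = -1483*((-4 + 18 + 24) - 12)/2262 = -1483*(38 - 12)/2262 = -1483/2262*26 = -1483/87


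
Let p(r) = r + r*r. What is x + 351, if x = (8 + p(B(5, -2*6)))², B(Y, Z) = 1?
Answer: 451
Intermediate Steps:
p(r) = r + r²
x = 100 (x = (8 + 1*(1 + 1))² = (8 + 1*2)² = (8 + 2)² = 10² = 100)
x + 351 = 100 + 351 = 451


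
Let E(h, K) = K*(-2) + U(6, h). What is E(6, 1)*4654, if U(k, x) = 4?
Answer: 9308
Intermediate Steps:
E(h, K) = 4 - 2*K (E(h, K) = K*(-2) + 4 = -2*K + 4 = 4 - 2*K)
E(6, 1)*4654 = (4 - 2*1)*4654 = (4 - 2)*4654 = 2*4654 = 9308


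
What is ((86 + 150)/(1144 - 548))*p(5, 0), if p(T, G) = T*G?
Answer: 0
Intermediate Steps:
p(T, G) = G*T
((86 + 150)/(1144 - 548))*p(5, 0) = ((86 + 150)/(1144 - 548))*(0*5) = (236/596)*0 = (236*(1/596))*0 = (59/149)*0 = 0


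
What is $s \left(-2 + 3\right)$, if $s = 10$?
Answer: $10$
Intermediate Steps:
$s \left(-2 + 3\right) = 10 \left(-2 + 3\right) = 10 \cdot 1 = 10$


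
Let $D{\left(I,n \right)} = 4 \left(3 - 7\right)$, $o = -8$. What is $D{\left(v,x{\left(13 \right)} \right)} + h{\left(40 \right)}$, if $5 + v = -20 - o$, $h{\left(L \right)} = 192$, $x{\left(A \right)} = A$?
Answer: $176$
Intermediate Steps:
$v = -17$ ($v = -5 - 12 = -17$)
$D{\left(I,n \right)} = -16$ ($D{\left(I,n \right)} = 4 \left(-4\right) = -16$)
$D{\left(v,x{\left(13 \right)} \right)} + h{\left(40 \right)} = -16 + 192 = 176$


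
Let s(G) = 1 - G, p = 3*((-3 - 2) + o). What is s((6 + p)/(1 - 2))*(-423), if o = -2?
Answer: 5922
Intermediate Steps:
p = -21 (p = 3*((-3 - 2) - 2) = 3*(-5 - 2) = 3*(-7) = -21)
s((6 + p)/(1 - 2))*(-423) = (1 - (6 - 21)/(1 - 2))*(-423) = (1 - (-15)/(-1))*(-423) = (1 - (-15)*(-1))*(-423) = (1 - 1*15)*(-423) = (1 - 15)*(-423) = -14*(-423) = 5922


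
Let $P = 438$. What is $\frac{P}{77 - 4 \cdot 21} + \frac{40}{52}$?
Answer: $- \frac{5624}{91} \approx -61.802$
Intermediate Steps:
$\frac{P}{77 - 4 \cdot 21} + \frac{40}{52} = \frac{438}{77 - 4 \cdot 21} + \frac{40}{52} = \frac{438}{77 - 84} + 40 \cdot \frac{1}{52} = \frac{438}{77 - 84} + \frac{10}{13} = \frac{438}{-7} + \frac{10}{13} = 438 \left(- \frac{1}{7}\right) + \frac{10}{13} = - \frac{438}{7} + \frac{10}{13} = - \frac{5624}{91}$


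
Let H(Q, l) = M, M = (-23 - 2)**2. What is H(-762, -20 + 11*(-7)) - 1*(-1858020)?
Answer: 1858645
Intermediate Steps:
M = 625 (M = (-25)**2 = 625)
H(Q, l) = 625
H(-762, -20 + 11*(-7)) - 1*(-1858020) = 625 - 1*(-1858020) = 625 + 1858020 = 1858645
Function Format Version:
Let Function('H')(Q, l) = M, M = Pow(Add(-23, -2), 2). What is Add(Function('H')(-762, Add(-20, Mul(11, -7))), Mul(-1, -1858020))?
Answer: 1858645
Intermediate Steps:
M = 625 (M = Pow(-25, 2) = 625)
Function('H')(Q, l) = 625
Add(Function('H')(-762, Add(-20, Mul(11, -7))), Mul(-1, -1858020)) = Add(625, Mul(-1, -1858020)) = Add(625, 1858020) = 1858645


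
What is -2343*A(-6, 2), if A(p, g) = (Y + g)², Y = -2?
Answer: 0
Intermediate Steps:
A(p, g) = (-2 + g)²
-2343*A(-6, 2) = -2343*(-2 + 2)² = -2343*0² = -2343*0 = 0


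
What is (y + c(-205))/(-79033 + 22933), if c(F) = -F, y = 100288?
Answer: -100493/56100 ≈ -1.7913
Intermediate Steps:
(y + c(-205))/(-79033 + 22933) = (100288 - 1*(-205))/(-79033 + 22933) = (100288 + 205)/(-56100) = 100493*(-1/56100) = -100493/56100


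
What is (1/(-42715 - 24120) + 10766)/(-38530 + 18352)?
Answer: -719545609/1348596630 ≈ -0.53355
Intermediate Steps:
(1/(-42715 - 24120) + 10766)/(-38530 + 18352) = (1/(-66835) + 10766)/(-20178) = (-1/66835 + 10766)*(-1/20178) = (719545609/66835)*(-1/20178) = -719545609/1348596630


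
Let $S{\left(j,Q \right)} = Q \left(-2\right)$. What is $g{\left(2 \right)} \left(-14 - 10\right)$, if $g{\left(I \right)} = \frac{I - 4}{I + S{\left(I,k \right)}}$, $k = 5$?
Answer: $-6$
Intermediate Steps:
$S{\left(j,Q \right)} = - 2 Q$
$g{\left(I \right)} = \frac{-4 + I}{-10 + I}$ ($g{\left(I \right)} = \frac{I - 4}{I - 10} = \frac{-4 + I}{I - 10} = \frac{-4 + I}{-10 + I}$)
$g{\left(2 \right)} \left(-14 - 10\right) = \frac{-4 + 2}{-10 + 2} \left(-14 - 10\right) = \frac{1}{-8} \left(-2\right) \left(-24\right) = \left(- \frac{1}{8}\right) \left(-2\right) \left(-24\right) = \frac{1}{4} \left(-24\right) = -6$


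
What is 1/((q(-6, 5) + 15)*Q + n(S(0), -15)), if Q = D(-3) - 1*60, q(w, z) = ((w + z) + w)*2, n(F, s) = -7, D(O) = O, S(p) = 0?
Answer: -1/70 ≈ -0.014286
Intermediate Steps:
q(w, z) = 2*z + 4*w (q(w, z) = (z + 2*w)*2 = 2*z + 4*w)
Q = -63 (Q = -3 - 1*60 = -3 - 60 = -63)
1/((q(-6, 5) + 15)*Q + n(S(0), -15)) = 1/(((2*5 + 4*(-6)) + 15)*(-63) - 7) = 1/(((10 - 24) + 15)*(-63) - 7) = 1/((-14 + 15)*(-63) - 7) = 1/(1*(-63) - 7) = 1/(-63 - 7) = 1/(-70) = -1/70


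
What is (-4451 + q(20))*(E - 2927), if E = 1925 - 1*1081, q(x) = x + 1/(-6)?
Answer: 55380721/6 ≈ 9.2301e+6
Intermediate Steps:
q(x) = -1/6 + x (q(x) = x - 1/6 = -1/6 + x)
E = 844 (E = 1925 - 1081 = 844)
(-4451 + q(20))*(E - 2927) = (-4451 + (-1/6 + 20))*(844 - 2927) = (-4451 + 119/6)*(-2083) = -26587/6*(-2083) = 55380721/6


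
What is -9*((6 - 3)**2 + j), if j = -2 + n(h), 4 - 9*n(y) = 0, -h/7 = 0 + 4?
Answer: -67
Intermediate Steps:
h = -28 (h = -7*(0 + 4) = -7*4 = -28)
n(y) = 4/9 (n(y) = 4/9 - 1/9*0 = 4/9 + 0 = 4/9)
j = -14/9 (j = -2 + 4/9 = -14/9 ≈ -1.5556)
-9*((6 - 3)**2 + j) = -9*((6 - 3)**2 - 14/9) = -9*(3**2 - 14/9) = -9*(9 - 14/9) = -9*67/9 = -67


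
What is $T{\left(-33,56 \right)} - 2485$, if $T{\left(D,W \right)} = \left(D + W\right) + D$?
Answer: $-2495$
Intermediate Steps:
$T{\left(D,W \right)} = W + 2 D$
$T{\left(-33,56 \right)} - 2485 = \left(56 + 2 \left(-33\right)\right) - 2485 = \left(56 - 66\right) - 2485 = -10 - 2485 = -2495$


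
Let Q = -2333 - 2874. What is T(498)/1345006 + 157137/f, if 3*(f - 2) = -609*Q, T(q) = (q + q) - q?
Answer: 35312767546/236950379523 ≈ 0.14903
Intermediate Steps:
Q = -5207
T(q) = q (T(q) = 2*q - q = q)
f = 1057023 (f = 2 + (-609*(-5207))/3 = 2 + (⅓)*3171063 = 2 + 1057021 = 1057023)
T(498)/1345006 + 157137/f = 498/1345006 + 157137/1057023 = 498*(1/1345006) + 157137*(1/1057023) = 249/672503 + 52379/352341 = 35312767546/236950379523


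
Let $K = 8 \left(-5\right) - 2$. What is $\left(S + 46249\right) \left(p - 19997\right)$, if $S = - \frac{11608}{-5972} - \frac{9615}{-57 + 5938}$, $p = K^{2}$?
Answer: $- \frac{7404135632357472}{8780333} \approx -8.4326 \cdot 10^{8}$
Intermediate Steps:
$K = -42$ ($K = -40 - 2 = -42$)
$p = 1764$ ($p = \left(-42\right)^{2} = 1764$)
$S = \frac{2711467}{8780333}$ ($S = \left(-11608\right) \left(- \frac{1}{5972}\right) - \frac{9615}{5881} = \frac{2902}{1493} - \frac{9615}{5881} = \frac{2711467}{8780333} \approx 0.30881$)
$\left(S + 46249\right) \left(p - 19997\right) = \left(\frac{2711467}{8780333} + 46249\right) \left(1764 - 19997\right) = \frac{406084332384}{8780333} \left(-18233\right) = - \frac{7404135632357472}{8780333}$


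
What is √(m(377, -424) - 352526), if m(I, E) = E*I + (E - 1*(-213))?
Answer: I*√512585 ≈ 715.95*I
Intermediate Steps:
m(I, E) = 213 + E + E*I (m(I, E) = E*I + (E + 213) = E*I + (213 + E) = 213 + E + E*I)
√(m(377, -424) - 352526) = √((213 - 424 - 424*377) - 352526) = √((213 - 424 - 159848) - 352526) = √(-160059 - 352526) = √(-512585) = I*√512585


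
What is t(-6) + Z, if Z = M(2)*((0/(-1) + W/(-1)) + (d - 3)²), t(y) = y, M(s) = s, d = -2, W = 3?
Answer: 38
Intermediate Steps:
Z = 44 (Z = 2*((0/(-1) + 3/(-1)) + (-2 - 3)²) = 2*((0*(-1) + 3*(-1)) + (-5)²) = 2*((0 - 3) + 25) = 2*(-3 + 25) = 2*22 = 44)
t(-6) + Z = -6 + 44 = 38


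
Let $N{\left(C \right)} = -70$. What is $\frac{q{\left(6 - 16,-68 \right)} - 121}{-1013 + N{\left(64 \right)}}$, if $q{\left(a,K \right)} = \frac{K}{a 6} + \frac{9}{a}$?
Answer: $\frac{3623}{32490} \approx 0.11151$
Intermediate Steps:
$q{\left(a,K \right)} = \frac{9}{a} + \frac{K}{6 a}$ ($q{\left(a,K \right)} = \frac{K}{6 a} + \frac{9}{a} = \frac{9}{a} + \frac{K}{6 a}$)
$\frac{q{\left(6 - 16,-68 \right)} - 121}{-1013 + N{\left(64 \right)}} = \frac{\frac{54 - 68}{6 \left(6 - 16\right)} - 121}{-1013 - 70} = \frac{\frac{1}{6} \frac{1}{6 - 16} \left(-14\right) - 121}{-1083} = \left(\frac{1}{6} \frac{1}{-10} \left(-14\right) - 121\right) \left(- \frac{1}{1083}\right) = \left(\frac{1}{6} \left(- \frac{1}{10}\right) \left(-14\right) - 121\right) \left(- \frac{1}{1083}\right) = \left(\frac{7}{30} - 121\right) \left(- \frac{1}{1083}\right) = \left(- \frac{3623}{30}\right) \left(- \frac{1}{1083}\right) = \frac{3623}{32490}$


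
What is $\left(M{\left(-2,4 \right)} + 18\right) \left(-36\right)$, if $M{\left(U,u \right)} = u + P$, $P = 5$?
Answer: $-972$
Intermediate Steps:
$M{\left(U,u \right)} = 5 + u$ ($M{\left(U,u \right)} = u + 5 = 5 + u$)
$\left(M{\left(-2,4 \right)} + 18\right) \left(-36\right) = \left(\left(5 + 4\right) + 18\right) \left(-36\right) = \left(9 + 18\right) \left(-36\right) = 27 \left(-36\right) = -972$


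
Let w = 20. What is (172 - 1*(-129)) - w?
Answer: 281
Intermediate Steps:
(172 - 1*(-129)) - w = (172 - 1*(-129)) - 1*20 = (172 + 129) - 20 = 301 - 20 = 281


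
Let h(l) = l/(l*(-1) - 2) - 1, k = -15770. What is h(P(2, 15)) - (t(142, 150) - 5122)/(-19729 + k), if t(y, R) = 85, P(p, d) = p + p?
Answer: -64202/35499 ≈ -1.8086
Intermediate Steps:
P(p, d) = 2*p
h(l) = -1 + l/(-2 - l) (h(l) = l/(-l - 2) - 1 = l/(-2 - l) - 1 = -1 + l/(-2 - l))
h(P(2, 15)) - (t(142, 150) - 5122)/(-19729 + k) = 2*(-1 - 2*2)/(2 + 2*2) - (85 - 5122)/(-19729 - 15770) = 2*(-1 - 1*4)/(2 + 4) - (-5037)/(-35499) = 2*(-1 - 4)/6 - (-5037)*(-1)/35499 = 2*(⅙)*(-5) - 1*1679/11833 = -5/3 - 1679/11833 = -64202/35499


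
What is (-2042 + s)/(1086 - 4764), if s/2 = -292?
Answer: 1313/1839 ≈ 0.71397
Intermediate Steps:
s = -584 (s = 2*(-292) = -584)
(-2042 + s)/(1086 - 4764) = (-2042 - 584)/(1086 - 4764) = -2626/(-3678) = -2626*(-1/3678) = 1313/1839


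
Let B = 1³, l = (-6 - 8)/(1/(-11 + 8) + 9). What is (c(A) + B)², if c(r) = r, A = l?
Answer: 64/169 ≈ 0.37870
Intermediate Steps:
l = -21/13 (l = -14/(1/(-3) + 9) = -14/(-⅓ + 9) = -14/26/3 = -14*3/26 = -21/13 ≈ -1.6154)
A = -21/13 ≈ -1.6154
B = 1
(c(A) + B)² = (-21/13 + 1)² = (-8/13)² = 64/169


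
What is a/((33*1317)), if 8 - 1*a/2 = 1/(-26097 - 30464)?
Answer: 904978/2458197621 ≈ 0.00036815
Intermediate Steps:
a = 904978/56561 (a = 16 - 2/(-26097 - 30464) = 16 - 2/(-56561) = 16 - 2*(-1/56561) = 16 + 2/56561 = 904978/56561 ≈ 16.000)
a/((33*1317)) = 904978/(56561*((33*1317))) = (904978/56561)/43461 = (904978/56561)*(1/43461) = 904978/2458197621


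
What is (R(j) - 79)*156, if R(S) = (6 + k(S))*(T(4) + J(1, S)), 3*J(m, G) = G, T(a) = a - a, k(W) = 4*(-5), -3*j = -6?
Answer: -13780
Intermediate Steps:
j = 2 (j = -1/3*(-6) = 2)
k(W) = -20
T(a) = 0
J(m, G) = G/3
R(S) = -14*S/3 (R(S) = (6 - 20)*(0 + S/3) = -14*S/3)
(R(j) - 79)*156 = (-14/3*2 - 79)*156 = (-28/3 - 79)*156 = -265/3*156 = -13780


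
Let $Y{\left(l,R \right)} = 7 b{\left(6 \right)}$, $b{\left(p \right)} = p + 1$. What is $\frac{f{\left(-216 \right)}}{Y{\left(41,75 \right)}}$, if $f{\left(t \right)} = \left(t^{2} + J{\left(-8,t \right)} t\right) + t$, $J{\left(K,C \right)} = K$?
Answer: $\frac{48168}{49} \approx 983.02$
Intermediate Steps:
$b{\left(p \right)} = 1 + p$
$f{\left(t \right)} = t^{2} - 7 t$ ($f{\left(t \right)} = \left(t^{2} - 8 t\right) + t = t^{2} - 7 t$)
$Y{\left(l,R \right)} = 49$ ($Y{\left(l,R \right)} = 7 \left(1 + 6\right) = 7 \cdot 7 = 49$)
$\frac{f{\left(-216 \right)}}{Y{\left(41,75 \right)}} = \frac{\left(-216\right) \left(-7 - 216\right)}{49} = \left(-216\right) \left(-223\right) \frac{1}{49} = 48168 \cdot \frac{1}{49} = \frac{48168}{49}$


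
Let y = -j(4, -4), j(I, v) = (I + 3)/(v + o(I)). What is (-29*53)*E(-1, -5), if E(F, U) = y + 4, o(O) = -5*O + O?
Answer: -133719/20 ≈ -6686.0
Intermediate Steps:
o(O) = -4*O
j(I, v) = (3 + I)/(v - 4*I) (j(I, v) = (I + 3)/(v - 4*I) = (3 + I)/(v - 4*I))
y = 7/20 (y = -(3 + 4)/(-4 - 4*4) = -7/(-4 - 16) = -7/(-20) = -(-1)*7/20 = -1*(-7/20) = 7/20 ≈ 0.35000)
E(F, U) = 87/20 (E(F, U) = 7/20 + 4 = 87/20)
(-29*53)*E(-1, -5) = -29*53*(87/20) = -1537*87/20 = -133719/20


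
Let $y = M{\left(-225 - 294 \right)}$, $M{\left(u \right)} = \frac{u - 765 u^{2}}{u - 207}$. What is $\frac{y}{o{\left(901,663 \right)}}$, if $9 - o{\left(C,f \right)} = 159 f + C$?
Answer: $- \frac{34343614}{12863389} \approx -2.6699$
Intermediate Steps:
$o{\left(C,f \right)} = 9 - C - 159 f$ ($o{\left(C,f \right)} = 9 - \left(159 f + C\right) = 9 - \left(C + 159 f\right) = 9 - C - 159 f$)
$M{\left(u \right)} = \frac{u - 765 u^{2}}{-207 + u}$
$y = \frac{34343614}{121}$ ($y = \frac{\left(-225 - 294\right) \left(1 - 765 \left(-225 - 294\right)\right)}{-207 - 519} = - \frac{519 \left(1 - -397035\right)}{-207 - 519} = - \frac{519 \left(1 + 397035\right)}{-726} = \left(-519\right) \left(- \frac{1}{726}\right) 397036 = \frac{34343614}{121} \approx 2.8383 \cdot 10^{5}$)
$\frac{y}{o{\left(901,663 \right)}} = \frac{34343614}{121 \left(9 - 901 - 105417\right)} = \frac{34343614}{121 \left(-106309\right)} = \frac{34343614}{121} \left(- \frac{1}{106309}\right) = - \frac{34343614}{12863389}$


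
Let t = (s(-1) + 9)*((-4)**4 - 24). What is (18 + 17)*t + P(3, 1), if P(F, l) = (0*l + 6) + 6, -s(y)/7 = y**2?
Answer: 16252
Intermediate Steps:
s(y) = -7*y**2
t = 464 (t = (-7*(-1)**2 + 9)*((-4)**4 - 24) = (-7*1 + 9)*(256 - 24) = (-7 + 9)*232 = 2*232 = 464)
P(F, l) = 12 (P(F, l) = (0 + 6) + 6 = 6 + 6 = 12)
(18 + 17)*t + P(3, 1) = (18 + 17)*464 + 12 = 35*464 + 12 = 16240 + 12 = 16252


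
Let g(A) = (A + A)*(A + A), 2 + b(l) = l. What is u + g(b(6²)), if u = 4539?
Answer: 9163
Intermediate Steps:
b(l) = -2 + l
g(A) = 4*A² (g(A) = (2*A)*(2*A) = 4*A²)
u + g(b(6²)) = 4539 + 4*(-2 + 6²)² = 4539 + 4*(-2 + 36)² = 4539 + 4*34² = 4539 + 4*1156 = 4539 + 4624 = 9163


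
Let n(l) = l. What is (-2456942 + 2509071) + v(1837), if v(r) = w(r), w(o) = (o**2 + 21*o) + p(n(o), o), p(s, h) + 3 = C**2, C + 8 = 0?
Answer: 3465336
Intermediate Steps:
C = -8 (C = -8 + 0 = -8)
p(s, h) = 61 (p(s, h) = -3 + (-8)**2 = -3 + 64 = 61)
w(o) = 61 + o**2 + 21*o (w(o) = (o**2 + 21*o) + 61 = 61 + o**2 + 21*o)
v(r) = 61 + r**2 + 21*r
(-2456942 + 2509071) + v(1837) = (-2456942 + 2509071) + (61 + 1837**2 + 21*1837) = 52129 + (61 + 3374569 + 38577) = 52129 + 3413207 = 3465336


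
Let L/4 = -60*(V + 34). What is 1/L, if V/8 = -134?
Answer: 1/249120 ≈ 4.0141e-6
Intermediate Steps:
V = -1072 (V = 8*(-134) = -1072)
L = 249120 (L = 4*(-60*(-1072 + 34)) = 4*(-60*(-1038)) = 4*62280 = 249120)
1/L = 1/249120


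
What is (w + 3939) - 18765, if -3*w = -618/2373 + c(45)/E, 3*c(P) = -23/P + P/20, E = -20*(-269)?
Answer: -102210432885983/6894039600 ≈ -14826.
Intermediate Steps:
E = 5380
c(P) = -23/(3*P) + P/60 (c(P) = (-23/P + P/20)/3 = -23/(3*P) + P/60)
w = 598223617/6894039600 (w = -(-618/2373 + ((1/60)*(-460 + 45²)/45)/5380)/3 = -(-618*1/2373 + ((1/60)*(1/45)*(-460 + 2025))*(1/5380))/3 = -(-206/791 + ((1/60)*(1/45)*1565)*(1/5380))/3 = -(-206/791 + (313/540)*(1/5380))/3 = -(-206/791 + 313/2905200)/3 = -⅓*(-598223617/2298013200) = 598223617/6894039600 ≈ 0.086774)
(w + 3939) - 18765 = (598223617/6894039600 + 3939) - 18765 = 27156220208017/6894039600 - 18765 = -102210432885983/6894039600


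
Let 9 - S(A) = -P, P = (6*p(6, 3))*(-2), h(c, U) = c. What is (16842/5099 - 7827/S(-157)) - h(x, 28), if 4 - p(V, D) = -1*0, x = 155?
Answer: 3247752/66287 ≈ 48.995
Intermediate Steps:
p(V, D) = 4 (p(V, D) = 4 - (-1)*0 = 4 - 1*0 = 4 + 0 = 4)
P = -48 (P = (6*4)*(-2) = 24*(-2) = -48)
S(A) = -39 (S(A) = 9 - (-1)*(-48) = 9 - 1*48 = 9 - 48 = -39)
(16842/5099 - 7827/S(-157)) - h(x, 28) = (16842/5099 - 7827/(-39)) - 1*155 = (16842*(1/5099) - 7827*(-1/39)) - 155 = (16842/5099 + 2609/13) - 155 = 13522237/66287 - 155 = 3247752/66287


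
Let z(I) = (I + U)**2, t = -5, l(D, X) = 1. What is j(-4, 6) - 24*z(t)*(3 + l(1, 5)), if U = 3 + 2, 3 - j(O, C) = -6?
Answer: 9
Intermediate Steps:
j(O, C) = 9 (j(O, C) = 3 - 1*(-6) = 3 + 6 = 9)
U = 5
z(I) = (5 + I)**2 (z(I) = (I + 5)**2 = (5 + I)**2)
j(-4, 6) - 24*z(t)*(3 + l(1, 5)) = 9 - 24*(5 - 5)**2*(3 + 1) = 9 - 24*0**2*4 = 9 - 0*4 = 9 - 24*0 = 9 + 0 = 9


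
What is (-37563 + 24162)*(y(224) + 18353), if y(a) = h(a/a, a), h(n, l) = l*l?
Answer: -918357129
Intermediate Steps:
h(n, l) = l²
y(a) = a²
(-37563 + 24162)*(y(224) + 18353) = (-37563 + 24162)*(224² + 18353) = -13401*(50176 + 18353) = -13401*68529 = -918357129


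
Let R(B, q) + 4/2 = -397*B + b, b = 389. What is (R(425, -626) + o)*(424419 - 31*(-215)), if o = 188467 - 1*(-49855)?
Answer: 30168982656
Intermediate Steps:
o = 238322 (o = 188467 + 49855 = 238322)
R(B, q) = 387 - 397*B (R(B, q) = -2 + (-397*B + 389) = -2 + (389 - 397*B) = 387 - 397*B)
(R(425, -626) + o)*(424419 - 31*(-215)) = ((387 - 397*425) + 238322)*(424419 - 31*(-215)) = ((387 - 168725) + 238322)*(424419 + 6665) = (-168338 + 238322)*431084 = 69984*431084 = 30168982656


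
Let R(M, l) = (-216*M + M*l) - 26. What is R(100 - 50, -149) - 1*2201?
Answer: -20477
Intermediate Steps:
R(M, l) = -26 - 216*M + M*l
R(100 - 50, -149) - 1*2201 = (-26 - 216*(100 - 50) + (100 - 50)*(-149)) - 1*2201 = (-26 - 216*50 + 50*(-149)) - 2201 = (-26 - 10800 - 7450) - 2201 = -18276 - 2201 = -20477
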